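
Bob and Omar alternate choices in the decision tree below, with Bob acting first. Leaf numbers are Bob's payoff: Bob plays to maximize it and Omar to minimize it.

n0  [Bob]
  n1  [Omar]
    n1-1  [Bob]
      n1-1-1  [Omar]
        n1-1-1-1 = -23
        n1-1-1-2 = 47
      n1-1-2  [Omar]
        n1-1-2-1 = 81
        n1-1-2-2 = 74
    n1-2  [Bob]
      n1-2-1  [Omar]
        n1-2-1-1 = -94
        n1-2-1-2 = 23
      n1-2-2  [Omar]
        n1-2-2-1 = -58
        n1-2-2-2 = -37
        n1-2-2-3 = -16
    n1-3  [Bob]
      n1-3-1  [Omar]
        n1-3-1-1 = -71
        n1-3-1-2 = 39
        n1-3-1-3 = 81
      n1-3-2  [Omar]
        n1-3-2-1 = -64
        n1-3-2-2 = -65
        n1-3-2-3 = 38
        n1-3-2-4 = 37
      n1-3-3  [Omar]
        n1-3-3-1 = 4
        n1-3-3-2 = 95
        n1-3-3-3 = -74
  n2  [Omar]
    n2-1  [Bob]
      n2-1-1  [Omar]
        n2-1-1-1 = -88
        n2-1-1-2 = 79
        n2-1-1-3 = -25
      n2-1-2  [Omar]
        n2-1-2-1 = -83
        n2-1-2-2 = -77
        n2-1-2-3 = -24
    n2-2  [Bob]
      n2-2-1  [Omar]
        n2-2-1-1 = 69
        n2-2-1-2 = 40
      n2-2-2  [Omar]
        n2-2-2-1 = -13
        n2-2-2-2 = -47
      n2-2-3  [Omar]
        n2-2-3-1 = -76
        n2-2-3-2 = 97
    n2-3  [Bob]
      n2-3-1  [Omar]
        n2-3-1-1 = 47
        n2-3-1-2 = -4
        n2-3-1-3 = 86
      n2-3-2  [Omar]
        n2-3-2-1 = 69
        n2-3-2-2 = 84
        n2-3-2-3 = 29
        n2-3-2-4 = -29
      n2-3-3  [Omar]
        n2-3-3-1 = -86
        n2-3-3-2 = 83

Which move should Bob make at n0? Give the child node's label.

n1

n1-1-1 (Omar): min(-23, 47) = -23
n1-1-2 (Omar): min(81, 74) = 74
n1-1 (Bob): max(-23, 74) = 74
n1-2-1 (Omar): min(-94, 23) = -94
n1-2-2 (Omar): min(-58, -37, -16) = -58
n1-2 (Bob): max(-94, -58) = -58
n1-3-1 (Omar): min(-71, 39, 81) = -71
n1-3-2 (Omar): min(-64, -65, 38, 37) = -65
n1-3-3 (Omar): min(4, 95, -74) = -74
n1-3 (Bob): max(-71, -65, -74) = -65
n1 (Omar): min(74, -58, -65) = -65
n2-1-1 (Omar): min(-88, 79, -25) = -88
n2-1-2 (Omar): min(-83, -77, -24) = -83
n2-1 (Bob): max(-88, -83) = -83
n2-2-1 (Omar): min(69, 40) = 40
n2-2-2 (Omar): min(-13, -47) = -47
n2-2-3 (Omar): min(-76, 97) = -76
n2-2 (Bob): max(40, -47, -76) = 40
n2-3-1 (Omar): min(47, -4, 86) = -4
n2-3-2 (Omar): min(69, 84, 29, -29) = -29
n2-3-3 (Omar): min(-86, 83) = -86
n2-3 (Bob): max(-4, -29, -86) = -4
n2 (Omar): min(-83, 40, -4) = -83
n0 (Bob): max(-65, -83) = -65
Bob at n0 wants the highest of {n1=-65, n2=-83}, so chooses n1.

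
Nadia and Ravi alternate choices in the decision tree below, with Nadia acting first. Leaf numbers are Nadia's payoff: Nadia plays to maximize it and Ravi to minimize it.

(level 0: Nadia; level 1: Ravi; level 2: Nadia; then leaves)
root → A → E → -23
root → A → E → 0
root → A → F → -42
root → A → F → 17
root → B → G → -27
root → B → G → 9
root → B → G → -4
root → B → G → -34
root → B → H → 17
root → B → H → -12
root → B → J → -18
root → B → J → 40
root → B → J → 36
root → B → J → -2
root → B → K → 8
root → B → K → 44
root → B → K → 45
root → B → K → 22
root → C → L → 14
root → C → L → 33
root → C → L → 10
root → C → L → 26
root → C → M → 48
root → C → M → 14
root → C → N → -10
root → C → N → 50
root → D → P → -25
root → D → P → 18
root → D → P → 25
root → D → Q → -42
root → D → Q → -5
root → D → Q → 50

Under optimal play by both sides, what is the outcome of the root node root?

33

E (Nadia): max(-23, 0) = 0
F (Nadia): max(-42, 17) = 17
A (Ravi): min(0, 17) = 0
G (Nadia): max(-27, 9, -4, -34) = 9
H (Nadia): max(17, -12) = 17
J (Nadia): max(-18, 40, 36, -2) = 40
K (Nadia): max(8, 44, 45, 22) = 45
B (Ravi): min(9, 17, 40, 45) = 9
L (Nadia): max(14, 33, 10, 26) = 33
M (Nadia): max(48, 14) = 48
N (Nadia): max(-10, 50) = 50
C (Ravi): min(33, 48, 50) = 33
P (Nadia): max(-25, 18, 25) = 25
Q (Nadia): max(-42, -5, 50) = 50
D (Ravi): min(25, 50) = 25
root (Nadia): max(0, 9, 33, 25) = 33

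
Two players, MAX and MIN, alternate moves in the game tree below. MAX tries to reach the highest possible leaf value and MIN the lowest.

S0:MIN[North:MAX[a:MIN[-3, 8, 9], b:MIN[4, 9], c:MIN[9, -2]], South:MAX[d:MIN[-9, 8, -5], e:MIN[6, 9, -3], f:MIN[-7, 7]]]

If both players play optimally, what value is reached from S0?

a (MIN): min(-3, 8, 9) = -3
b (MIN): min(4, 9) = 4
c (MIN): min(9, -2) = -2
North (MAX): max(-3, 4, -2) = 4
d (MIN): min(-9, 8, -5) = -9
e (MIN): min(6, 9, -3) = -3
f (MIN): min(-7, 7) = -7
South (MAX): max(-9, -3, -7) = -3
S0 (MIN): min(4, -3) = -3

-3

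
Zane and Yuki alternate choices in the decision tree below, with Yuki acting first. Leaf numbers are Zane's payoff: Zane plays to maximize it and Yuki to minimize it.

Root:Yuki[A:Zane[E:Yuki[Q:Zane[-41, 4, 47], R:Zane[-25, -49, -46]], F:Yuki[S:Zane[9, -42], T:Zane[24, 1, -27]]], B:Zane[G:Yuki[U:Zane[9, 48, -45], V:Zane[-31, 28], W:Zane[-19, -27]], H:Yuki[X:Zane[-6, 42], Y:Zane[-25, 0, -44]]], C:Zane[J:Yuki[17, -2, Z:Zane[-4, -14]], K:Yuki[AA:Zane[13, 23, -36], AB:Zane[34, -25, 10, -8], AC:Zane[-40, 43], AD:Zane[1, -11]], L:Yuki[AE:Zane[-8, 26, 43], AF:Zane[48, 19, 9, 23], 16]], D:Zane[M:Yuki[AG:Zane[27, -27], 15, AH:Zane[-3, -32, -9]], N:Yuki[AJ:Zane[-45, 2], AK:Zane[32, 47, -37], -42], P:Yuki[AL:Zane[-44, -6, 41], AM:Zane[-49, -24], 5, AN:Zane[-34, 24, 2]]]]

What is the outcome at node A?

9

Q (Zane): max(-41, 4, 47) = 47
R (Zane): max(-25, -49, -46) = -25
E (Yuki): min(47, -25) = -25
S (Zane): max(9, -42) = 9
T (Zane): max(24, 1, -27) = 24
F (Yuki): min(9, 24) = 9
A (Zane): max(-25, 9) = 9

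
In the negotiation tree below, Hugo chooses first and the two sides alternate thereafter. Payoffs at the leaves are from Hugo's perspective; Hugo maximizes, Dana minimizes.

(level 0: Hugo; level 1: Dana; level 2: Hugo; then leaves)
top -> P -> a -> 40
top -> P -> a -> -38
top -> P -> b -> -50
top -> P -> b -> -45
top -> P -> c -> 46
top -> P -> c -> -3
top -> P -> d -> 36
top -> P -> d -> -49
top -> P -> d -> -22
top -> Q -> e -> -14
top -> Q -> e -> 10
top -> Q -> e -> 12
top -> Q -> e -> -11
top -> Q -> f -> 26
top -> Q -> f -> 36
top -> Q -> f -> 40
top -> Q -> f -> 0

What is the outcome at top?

12

a (Hugo): max(40, -38) = 40
b (Hugo): max(-50, -45) = -45
c (Hugo): max(46, -3) = 46
d (Hugo): max(36, -49, -22) = 36
P (Dana): min(40, -45, 46, 36) = -45
e (Hugo): max(-14, 10, 12, -11) = 12
f (Hugo): max(26, 36, 40, 0) = 40
Q (Dana): min(12, 40) = 12
top (Hugo): max(-45, 12) = 12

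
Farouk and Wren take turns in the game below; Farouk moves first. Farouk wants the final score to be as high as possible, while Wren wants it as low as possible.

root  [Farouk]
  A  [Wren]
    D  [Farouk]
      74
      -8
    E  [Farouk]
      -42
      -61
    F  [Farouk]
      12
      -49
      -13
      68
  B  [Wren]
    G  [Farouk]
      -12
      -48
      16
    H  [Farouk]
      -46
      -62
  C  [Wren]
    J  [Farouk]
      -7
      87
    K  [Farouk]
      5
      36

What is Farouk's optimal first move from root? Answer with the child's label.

C

D (Farouk): max(74, -8) = 74
E (Farouk): max(-42, -61) = -42
F (Farouk): max(12, -49, -13, 68) = 68
A (Wren): min(74, -42, 68) = -42
G (Farouk): max(-12, -48, 16) = 16
H (Farouk): max(-46, -62) = -46
B (Wren): min(16, -46) = -46
J (Farouk): max(-7, 87) = 87
K (Farouk): max(5, 36) = 36
C (Wren): min(87, 36) = 36
root (Farouk): max(-42, -46, 36) = 36
Farouk at root wants the highest of {A=-42, B=-46, C=36}, so chooses C.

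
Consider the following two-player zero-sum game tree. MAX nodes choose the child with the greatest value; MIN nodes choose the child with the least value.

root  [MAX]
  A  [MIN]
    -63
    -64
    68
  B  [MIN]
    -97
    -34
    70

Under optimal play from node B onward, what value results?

-97

B (MIN): min(-97, -34, 70) = -97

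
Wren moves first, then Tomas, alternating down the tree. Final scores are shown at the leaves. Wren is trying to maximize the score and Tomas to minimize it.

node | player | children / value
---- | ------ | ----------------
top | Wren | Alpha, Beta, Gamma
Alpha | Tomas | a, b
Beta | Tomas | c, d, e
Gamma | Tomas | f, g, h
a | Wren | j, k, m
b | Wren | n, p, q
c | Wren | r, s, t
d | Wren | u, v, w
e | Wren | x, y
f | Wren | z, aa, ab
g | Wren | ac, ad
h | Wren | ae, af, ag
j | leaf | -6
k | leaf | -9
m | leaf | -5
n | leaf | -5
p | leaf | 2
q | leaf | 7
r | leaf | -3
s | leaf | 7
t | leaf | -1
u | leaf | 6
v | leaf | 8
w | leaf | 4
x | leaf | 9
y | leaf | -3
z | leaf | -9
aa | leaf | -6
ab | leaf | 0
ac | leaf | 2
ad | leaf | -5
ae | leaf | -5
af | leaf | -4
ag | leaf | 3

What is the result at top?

a (Wren): max(-6, -9, -5) = -5
b (Wren): max(-5, 2, 7) = 7
Alpha (Tomas): min(-5, 7) = -5
c (Wren): max(-3, 7, -1) = 7
d (Wren): max(6, 8, 4) = 8
e (Wren): max(9, -3) = 9
Beta (Tomas): min(7, 8, 9) = 7
f (Wren): max(-9, -6, 0) = 0
g (Wren): max(2, -5) = 2
h (Wren): max(-5, -4, 3) = 3
Gamma (Tomas): min(0, 2, 3) = 0
top (Wren): max(-5, 7, 0) = 7

7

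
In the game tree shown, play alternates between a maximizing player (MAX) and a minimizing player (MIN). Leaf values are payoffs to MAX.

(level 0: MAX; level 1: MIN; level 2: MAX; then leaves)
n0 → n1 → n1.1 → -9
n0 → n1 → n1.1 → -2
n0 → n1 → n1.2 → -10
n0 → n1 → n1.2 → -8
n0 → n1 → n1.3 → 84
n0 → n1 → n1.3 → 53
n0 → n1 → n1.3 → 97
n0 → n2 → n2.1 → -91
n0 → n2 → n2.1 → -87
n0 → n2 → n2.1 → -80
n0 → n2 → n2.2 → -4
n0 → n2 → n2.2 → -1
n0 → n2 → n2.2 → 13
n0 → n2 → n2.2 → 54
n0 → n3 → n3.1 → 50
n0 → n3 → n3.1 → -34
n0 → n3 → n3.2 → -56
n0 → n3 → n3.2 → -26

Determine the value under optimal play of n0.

-8

n1.1 (MAX): max(-9, -2) = -2
n1.2 (MAX): max(-10, -8) = -8
n1.3 (MAX): max(84, 53, 97) = 97
n1 (MIN): min(-2, -8, 97) = -8
n2.1 (MAX): max(-91, -87, -80) = -80
n2.2 (MAX): max(-4, -1, 13, 54) = 54
n2 (MIN): min(-80, 54) = -80
n3.1 (MAX): max(50, -34) = 50
n3.2 (MAX): max(-56, -26) = -26
n3 (MIN): min(50, -26) = -26
n0 (MAX): max(-8, -80, -26) = -8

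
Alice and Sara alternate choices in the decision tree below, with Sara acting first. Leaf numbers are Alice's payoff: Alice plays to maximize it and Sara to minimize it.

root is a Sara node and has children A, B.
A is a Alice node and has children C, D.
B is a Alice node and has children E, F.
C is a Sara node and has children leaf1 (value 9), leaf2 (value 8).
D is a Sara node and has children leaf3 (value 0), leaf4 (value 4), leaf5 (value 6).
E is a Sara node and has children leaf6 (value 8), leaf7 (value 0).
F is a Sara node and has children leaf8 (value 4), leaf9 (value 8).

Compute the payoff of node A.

8

C (Sara): min(9, 8) = 8
D (Sara): min(0, 4, 6) = 0
A (Alice): max(8, 0) = 8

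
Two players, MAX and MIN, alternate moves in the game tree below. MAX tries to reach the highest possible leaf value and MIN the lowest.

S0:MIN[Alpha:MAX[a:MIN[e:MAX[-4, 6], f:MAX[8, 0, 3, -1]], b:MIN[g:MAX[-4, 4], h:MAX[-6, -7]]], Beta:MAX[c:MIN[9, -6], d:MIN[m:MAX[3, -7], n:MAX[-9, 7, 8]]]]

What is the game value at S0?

3

e (MAX): max(-4, 6) = 6
f (MAX): max(8, 0, 3, -1) = 8
a (MIN): min(6, 8) = 6
g (MAX): max(-4, 4) = 4
h (MAX): max(-6, -7) = -6
b (MIN): min(4, -6) = -6
Alpha (MAX): max(6, -6) = 6
c (MIN): min(9, -6) = -6
m (MAX): max(3, -7) = 3
n (MAX): max(-9, 7, 8) = 8
d (MIN): min(3, 8) = 3
Beta (MAX): max(-6, 3) = 3
S0 (MIN): min(6, 3) = 3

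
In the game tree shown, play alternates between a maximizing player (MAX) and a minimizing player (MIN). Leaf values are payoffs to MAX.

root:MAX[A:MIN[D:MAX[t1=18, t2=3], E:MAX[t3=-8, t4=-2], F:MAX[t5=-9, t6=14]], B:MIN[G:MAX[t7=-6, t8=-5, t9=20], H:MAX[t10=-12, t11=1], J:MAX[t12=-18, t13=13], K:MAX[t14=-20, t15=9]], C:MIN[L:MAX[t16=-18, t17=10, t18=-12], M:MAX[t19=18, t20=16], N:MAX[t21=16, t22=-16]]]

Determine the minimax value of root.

10

D (MAX): max(18, 3) = 18
E (MAX): max(-8, -2) = -2
F (MAX): max(-9, 14) = 14
A (MIN): min(18, -2, 14) = -2
G (MAX): max(-6, -5, 20) = 20
H (MAX): max(-12, 1) = 1
J (MAX): max(-18, 13) = 13
K (MAX): max(-20, 9) = 9
B (MIN): min(20, 1, 13, 9) = 1
L (MAX): max(-18, 10, -12) = 10
M (MAX): max(18, 16) = 18
N (MAX): max(16, -16) = 16
C (MIN): min(10, 18, 16) = 10
root (MAX): max(-2, 1, 10) = 10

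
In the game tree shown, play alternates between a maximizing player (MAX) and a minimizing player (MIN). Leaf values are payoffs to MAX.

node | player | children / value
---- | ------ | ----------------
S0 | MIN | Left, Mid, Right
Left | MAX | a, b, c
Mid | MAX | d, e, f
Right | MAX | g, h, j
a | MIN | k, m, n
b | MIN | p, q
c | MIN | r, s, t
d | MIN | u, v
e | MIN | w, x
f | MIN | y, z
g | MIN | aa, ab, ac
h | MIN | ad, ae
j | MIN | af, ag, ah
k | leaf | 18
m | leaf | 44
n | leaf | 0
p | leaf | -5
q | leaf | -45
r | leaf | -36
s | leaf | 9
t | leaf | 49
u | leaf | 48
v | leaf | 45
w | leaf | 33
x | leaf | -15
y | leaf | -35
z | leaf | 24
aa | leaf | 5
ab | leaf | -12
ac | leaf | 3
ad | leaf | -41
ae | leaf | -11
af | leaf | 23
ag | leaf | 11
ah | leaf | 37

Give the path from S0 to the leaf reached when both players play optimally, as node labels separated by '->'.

S0 -> Left -> a -> n

a (MIN): min(18, 44, 0) = 0
b (MIN): min(-5, -45) = -45
c (MIN): min(-36, 9, 49) = -36
Left (MAX): max(0, -45, -36) = 0
d (MIN): min(48, 45) = 45
e (MIN): min(33, -15) = -15
f (MIN): min(-35, 24) = -35
Mid (MAX): max(45, -15, -35) = 45
g (MIN): min(5, -12, 3) = -12
h (MIN): min(-41, -11) = -41
j (MIN): min(23, 11, 37) = 11
Right (MAX): max(-12, -41, 11) = 11
S0 (MIN): min(0, 45, 11) = 0
At S0, MIN picks Left (lowest: 0).
At Left, MAX picks a (highest: 0).
At a, MIN picks n (lowest: 0).
Terminal value 0.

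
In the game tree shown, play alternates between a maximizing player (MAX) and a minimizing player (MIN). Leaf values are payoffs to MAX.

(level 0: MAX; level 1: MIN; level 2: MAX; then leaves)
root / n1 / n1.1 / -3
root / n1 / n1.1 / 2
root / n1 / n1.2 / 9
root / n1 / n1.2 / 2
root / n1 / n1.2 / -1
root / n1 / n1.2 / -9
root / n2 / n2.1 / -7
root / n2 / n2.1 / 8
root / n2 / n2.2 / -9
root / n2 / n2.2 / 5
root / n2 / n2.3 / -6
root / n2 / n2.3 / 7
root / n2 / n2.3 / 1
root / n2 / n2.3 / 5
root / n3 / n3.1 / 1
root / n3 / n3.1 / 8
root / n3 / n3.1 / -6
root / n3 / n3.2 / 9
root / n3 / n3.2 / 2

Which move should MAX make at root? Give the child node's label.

n1.1 (MAX): max(-3, 2) = 2
n1.2 (MAX): max(9, 2, -1, -9) = 9
n1 (MIN): min(2, 9) = 2
n2.1 (MAX): max(-7, 8) = 8
n2.2 (MAX): max(-9, 5) = 5
n2.3 (MAX): max(-6, 7, 1, 5) = 7
n2 (MIN): min(8, 5, 7) = 5
n3.1 (MAX): max(1, 8, -6) = 8
n3.2 (MAX): max(9, 2) = 9
n3 (MIN): min(8, 9) = 8
root (MAX): max(2, 5, 8) = 8
MAX at root wants the highest of {n1=2, n2=5, n3=8}, so chooses n3.

n3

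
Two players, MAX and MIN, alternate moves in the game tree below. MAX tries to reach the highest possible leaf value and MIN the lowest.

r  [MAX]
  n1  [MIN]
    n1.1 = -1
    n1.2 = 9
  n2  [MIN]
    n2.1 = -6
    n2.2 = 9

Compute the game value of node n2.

-6

n2 (MIN): min(-6, 9) = -6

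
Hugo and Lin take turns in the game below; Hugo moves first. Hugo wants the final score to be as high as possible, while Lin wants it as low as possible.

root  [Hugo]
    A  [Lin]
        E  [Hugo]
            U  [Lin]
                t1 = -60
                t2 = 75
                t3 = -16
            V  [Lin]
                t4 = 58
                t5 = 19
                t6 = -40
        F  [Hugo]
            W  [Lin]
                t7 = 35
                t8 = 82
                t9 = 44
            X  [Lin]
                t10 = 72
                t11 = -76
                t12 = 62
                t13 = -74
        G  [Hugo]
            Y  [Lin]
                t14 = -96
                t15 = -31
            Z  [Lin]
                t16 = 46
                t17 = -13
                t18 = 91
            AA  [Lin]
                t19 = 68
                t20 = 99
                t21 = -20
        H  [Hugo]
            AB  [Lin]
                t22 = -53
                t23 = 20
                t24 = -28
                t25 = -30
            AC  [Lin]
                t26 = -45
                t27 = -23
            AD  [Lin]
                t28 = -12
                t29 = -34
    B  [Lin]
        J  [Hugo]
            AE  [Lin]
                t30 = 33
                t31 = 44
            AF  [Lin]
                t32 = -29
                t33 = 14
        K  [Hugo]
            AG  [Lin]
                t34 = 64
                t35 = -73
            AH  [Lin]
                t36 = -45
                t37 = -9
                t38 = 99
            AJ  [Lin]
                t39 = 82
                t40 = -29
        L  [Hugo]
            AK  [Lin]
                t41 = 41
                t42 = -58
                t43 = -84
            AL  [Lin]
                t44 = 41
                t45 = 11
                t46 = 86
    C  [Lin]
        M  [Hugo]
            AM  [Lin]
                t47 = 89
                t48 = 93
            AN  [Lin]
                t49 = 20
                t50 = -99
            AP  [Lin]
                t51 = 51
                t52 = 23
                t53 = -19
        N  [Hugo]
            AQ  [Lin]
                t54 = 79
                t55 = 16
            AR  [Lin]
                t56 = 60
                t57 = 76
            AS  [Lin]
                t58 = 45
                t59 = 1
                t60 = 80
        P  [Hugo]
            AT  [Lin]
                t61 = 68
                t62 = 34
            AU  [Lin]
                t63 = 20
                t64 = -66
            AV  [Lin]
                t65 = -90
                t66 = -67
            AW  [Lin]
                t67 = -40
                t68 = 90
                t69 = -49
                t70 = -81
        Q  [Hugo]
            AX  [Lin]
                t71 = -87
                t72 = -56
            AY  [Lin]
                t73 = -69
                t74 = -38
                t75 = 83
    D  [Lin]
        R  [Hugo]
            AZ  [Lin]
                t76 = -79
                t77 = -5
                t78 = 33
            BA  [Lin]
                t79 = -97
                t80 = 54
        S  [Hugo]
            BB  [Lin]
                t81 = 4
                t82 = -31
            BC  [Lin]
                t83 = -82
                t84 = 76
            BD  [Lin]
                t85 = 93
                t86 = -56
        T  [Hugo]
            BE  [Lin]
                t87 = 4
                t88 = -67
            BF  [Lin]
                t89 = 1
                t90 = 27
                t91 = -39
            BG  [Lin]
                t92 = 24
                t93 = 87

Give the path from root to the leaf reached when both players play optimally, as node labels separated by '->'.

root -> B -> K -> AJ -> t40

U (Lin): min(-60, 75, -16) = -60
V (Lin): min(58, 19, -40) = -40
E (Hugo): max(-60, -40) = -40
W (Lin): min(35, 82, 44) = 35
X (Lin): min(72, -76, 62, -74) = -76
F (Hugo): max(35, -76) = 35
Y (Lin): min(-96, -31) = -96
Z (Lin): min(46, -13, 91) = -13
AA (Lin): min(68, 99, -20) = -20
G (Hugo): max(-96, -13, -20) = -13
AB (Lin): min(-53, 20, -28, -30) = -53
AC (Lin): min(-45, -23) = -45
AD (Lin): min(-12, -34) = -34
H (Hugo): max(-53, -45, -34) = -34
A (Lin): min(-40, 35, -13, -34) = -40
AE (Lin): min(33, 44) = 33
AF (Lin): min(-29, 14) = -29
J (Hugo): max(33, -29) = 33
AG (Lin): min(64, -73) = -73
AH (Lin): min(-45, -9, 99) = -45
AJ (Lin): min(82, -29) = -29
K (Hugo): max(-73, -45, -29) = -29
AK (Lin): min(41, -58, -84) = -84
AL (Lin): min(41, 11, 86) = 11
L (Hugo): max(-84, 11) = 11
B (Lin): min(33, -29, 11) = -29
AM (Lin): min(89, 93) = 89
AN (Lin): min(20, -99) = -99
AP (Lin): min(51, 23, -19) = -19
M (Hugo): max(89, -99, -19) = 89
AQ (Lin): min(79, 16) = 16
AR (Lin): min(60, 76) = 60
AS (Lin): min(45, 1, 80) = 1
N (Hugo): max(16, 60, 1) = 60
AT (Lin): min(68, 34) = 34
AU (Lin): min(20, -66) = -66
AV (Lin): min(-90, -67) = -90
AW (Lin): min(-40, 90, -49, -81) = -81
P (Hugo): max(34, -66, -90, -81) = 34
AX (Lin): min(-87, -56) = -87
AY (Lin): min(-69, -38, 83) = -69
Q (Hugo): max(-87, -69) = -69
C (Lin): min(89, 60, 34, -69) = -69
AZ (Lin): min(-79, -5, 33) = -79
BA (Lin): min(-97, 54) = -97
R (Hugo): max(-79, -97) = -79
BB (Lin): min(4, -31) = -31
BC (Lin): min(-82, 76) = -82
BD (Lin): min(93, -56) = -56
S (Hugo): max(-31, -82, -56) = -31
BE (Lin): min(4, -67) = -67
BF (Lin): min(1, 27, -39) = -39
BG (Lin): min(24, 87) = 24
T (Hugo): max(-67, -39, 24) = 24
D (Lin): min(-79, -31, 24) = -79
root (Hugo): max(-40, -29, -69, -79) = -29
At root, Hugo picks B (highest: -29).
At B, Lin picks K (lowest: -29).
At K, Hugo picks AJ (highest: -29).
At AJ, Lin picks t40 (lowest: -29).
Terminal value -29.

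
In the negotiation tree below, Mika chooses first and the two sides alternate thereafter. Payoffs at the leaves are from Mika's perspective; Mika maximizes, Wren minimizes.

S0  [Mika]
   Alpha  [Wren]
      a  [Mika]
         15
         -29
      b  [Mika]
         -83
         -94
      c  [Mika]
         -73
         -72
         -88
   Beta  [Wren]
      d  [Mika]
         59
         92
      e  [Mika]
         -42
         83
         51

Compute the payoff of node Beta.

d (Mika): max(59, 92) = 92
e (Mika): max(-42, 83, 51) = 83
Beta (Wren): min(92, 83) = 83

83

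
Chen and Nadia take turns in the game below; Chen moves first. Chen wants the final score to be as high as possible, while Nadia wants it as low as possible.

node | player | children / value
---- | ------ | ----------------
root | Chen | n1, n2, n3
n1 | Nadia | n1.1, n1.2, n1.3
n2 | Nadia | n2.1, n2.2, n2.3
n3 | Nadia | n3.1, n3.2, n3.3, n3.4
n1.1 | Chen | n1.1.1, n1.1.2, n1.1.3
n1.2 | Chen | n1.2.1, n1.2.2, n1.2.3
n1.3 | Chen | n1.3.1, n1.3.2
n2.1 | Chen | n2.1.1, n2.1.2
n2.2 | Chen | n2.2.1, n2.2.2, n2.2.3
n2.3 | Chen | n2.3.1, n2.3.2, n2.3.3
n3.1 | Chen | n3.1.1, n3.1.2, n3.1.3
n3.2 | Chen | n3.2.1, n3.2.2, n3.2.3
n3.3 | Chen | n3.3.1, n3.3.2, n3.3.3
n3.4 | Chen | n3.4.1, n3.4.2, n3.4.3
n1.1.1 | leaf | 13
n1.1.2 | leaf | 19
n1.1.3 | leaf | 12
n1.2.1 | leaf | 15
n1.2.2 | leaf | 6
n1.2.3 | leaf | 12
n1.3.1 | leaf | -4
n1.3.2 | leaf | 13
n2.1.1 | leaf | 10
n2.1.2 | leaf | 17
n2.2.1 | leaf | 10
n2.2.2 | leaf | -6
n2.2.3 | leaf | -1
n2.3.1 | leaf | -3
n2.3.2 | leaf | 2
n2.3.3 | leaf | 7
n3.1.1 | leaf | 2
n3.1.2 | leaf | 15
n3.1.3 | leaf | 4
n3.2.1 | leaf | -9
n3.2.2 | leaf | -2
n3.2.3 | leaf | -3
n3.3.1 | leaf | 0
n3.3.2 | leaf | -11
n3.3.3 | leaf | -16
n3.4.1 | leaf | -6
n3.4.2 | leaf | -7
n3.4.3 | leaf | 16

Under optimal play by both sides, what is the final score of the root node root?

n1.1 (Chen): max(13, 19, 12) = 19
n1.2 (Chen): max(15, 6, 12) = 15
n1.3 (Chen): max(-4, 13) = 13
n1 (Nadia): min(19, 15, 13) = 13
n2.1 (Chen): max(10, 17) = 17
n2.2 (Chen): max(10, -6, -1) = 10
n2.3 (Chen): max(-3, 2, 7) = 7
n2 (Nadia): min(17, 10, 7) = 7
n3.1 (Chen): max(2, 15, 4) = 15
n3.2 (Chen): max(-9, -2, -3) = -2
n3.3 (Chen): max(0, -11, -16) = 0
n3.4 (Chen): max(-6, -7, 16) = 16
n3 (Nadia): min(15, -2, 0, 16) = -2
root (Chen): max(13, 7, -2) = 13

13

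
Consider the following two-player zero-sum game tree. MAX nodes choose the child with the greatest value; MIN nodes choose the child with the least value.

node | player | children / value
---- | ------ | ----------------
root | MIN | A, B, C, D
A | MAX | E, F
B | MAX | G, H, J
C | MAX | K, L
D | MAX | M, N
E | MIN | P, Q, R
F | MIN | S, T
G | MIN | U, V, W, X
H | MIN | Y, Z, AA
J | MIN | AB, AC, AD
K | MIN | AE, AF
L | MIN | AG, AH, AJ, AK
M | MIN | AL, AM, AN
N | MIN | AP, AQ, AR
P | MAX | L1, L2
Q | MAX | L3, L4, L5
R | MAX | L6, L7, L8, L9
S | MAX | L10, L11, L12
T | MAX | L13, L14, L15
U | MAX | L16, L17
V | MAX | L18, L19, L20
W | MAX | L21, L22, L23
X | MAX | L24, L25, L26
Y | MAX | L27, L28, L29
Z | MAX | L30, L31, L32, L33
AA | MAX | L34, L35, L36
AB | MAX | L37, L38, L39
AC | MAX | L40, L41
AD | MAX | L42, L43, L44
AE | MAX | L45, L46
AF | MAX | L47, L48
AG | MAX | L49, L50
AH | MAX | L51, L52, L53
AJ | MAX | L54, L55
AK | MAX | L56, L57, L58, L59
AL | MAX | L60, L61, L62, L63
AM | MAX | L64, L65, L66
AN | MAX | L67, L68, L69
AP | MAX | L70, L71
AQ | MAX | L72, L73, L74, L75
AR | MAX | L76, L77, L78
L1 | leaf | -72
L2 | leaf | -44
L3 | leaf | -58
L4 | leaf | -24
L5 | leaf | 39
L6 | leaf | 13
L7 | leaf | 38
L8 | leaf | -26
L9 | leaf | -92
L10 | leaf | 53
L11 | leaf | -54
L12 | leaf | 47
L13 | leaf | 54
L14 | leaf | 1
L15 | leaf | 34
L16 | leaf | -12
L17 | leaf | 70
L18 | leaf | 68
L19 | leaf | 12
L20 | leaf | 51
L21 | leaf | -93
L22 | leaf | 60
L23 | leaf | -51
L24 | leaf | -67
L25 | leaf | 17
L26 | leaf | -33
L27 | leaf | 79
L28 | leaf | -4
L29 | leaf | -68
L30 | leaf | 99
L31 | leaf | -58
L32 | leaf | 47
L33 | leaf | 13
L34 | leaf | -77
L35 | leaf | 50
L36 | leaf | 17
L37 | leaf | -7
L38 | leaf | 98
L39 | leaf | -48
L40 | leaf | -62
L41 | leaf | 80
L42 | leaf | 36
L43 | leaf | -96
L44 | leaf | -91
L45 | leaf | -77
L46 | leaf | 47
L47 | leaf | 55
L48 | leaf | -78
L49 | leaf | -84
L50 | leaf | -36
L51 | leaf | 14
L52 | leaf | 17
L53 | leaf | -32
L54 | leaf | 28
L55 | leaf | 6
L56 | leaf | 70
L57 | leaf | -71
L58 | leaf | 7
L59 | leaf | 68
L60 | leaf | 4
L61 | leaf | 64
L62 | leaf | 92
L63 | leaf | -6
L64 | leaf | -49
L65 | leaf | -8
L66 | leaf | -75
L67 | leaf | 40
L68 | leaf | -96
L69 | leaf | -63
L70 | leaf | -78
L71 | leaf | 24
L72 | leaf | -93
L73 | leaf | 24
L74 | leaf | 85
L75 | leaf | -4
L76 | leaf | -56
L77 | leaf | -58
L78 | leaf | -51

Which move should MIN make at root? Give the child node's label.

D

P (MAX): max(-72, -44) = -44
Q (MAX): max(-58, -24, 39) = 39
R (MAX): max(13, 38, -26, -92) = 38
E (MIN): min(-44, 39, 38) = -44
S (MAX): max(53, -54, 47) = 53
T (MAX): max(54, 1, 34) = 54
F (MIN): min(53, 54) = 53
A (MAX): max(-44, 53) = 53
U (MAX): max(-12, 70) = 70
V (MAX): max(68, 12, 51) = 68
W (MAX): max(-93, 60, -51) = 60
X (MAX): max(-67, 17, -33) = 17
G (MIN): min(70, 68, 60, 17) = 17
Y (MAX): max(79, -4, -68) = 79
Z (MAX): max(99, -58, 47, 13) = 99
AA (MAX): max(-77, 50, 17) = 50
H (MIN): min(79, 99, 50) = 50
AB (MAX): max(-7, 98, -48) = 98
AC (MAX): max(-62, 80) = 80
AD (MAX): max(36, -96, -91) = 36
J (MIN): min(98, 80, 36) = 36
B (MAX): max(17, 50, 36) = 50
AE (MAX): max(-77, 47) = 47
AF (MAX): max(55, -78) = 55
K (MIN): min(47, 55) = 47
AG (MAX): max(-84, -36) = -36
AH (MAX): max(14, 17, -32) = 17
AJ (MAX): max(28, 6) = 28
AK (MAX): max(70, -71, 7, 68) = 70
L (MIN): min(-36, 17, 28, 70) = -36
C (MAX): max(47, -36) = 47
AL (MAX): max(4, 64, 92, -6) = 92
AM (MAX): max(-49, -8, -75) = -8
AN (MAX): max(40, -96, -63) = 40
M (MIN): min(92, -8, 40) = -8
AP (MAX): max(-78, 24) = 24
AQ (MAX): max(-93, 24, 85, -4) = 85
AR (MAX): max(-56, -58, -51) = -51
N (MIN): min(24, 85, -51) = -51
D (MAX): max(-8, -51) = -8
root (MIN): min(53, 50, 47, -8) = -8
MIN at root wants the lowest of {A=53, B=50, C=47, D=-8}, so chooses D.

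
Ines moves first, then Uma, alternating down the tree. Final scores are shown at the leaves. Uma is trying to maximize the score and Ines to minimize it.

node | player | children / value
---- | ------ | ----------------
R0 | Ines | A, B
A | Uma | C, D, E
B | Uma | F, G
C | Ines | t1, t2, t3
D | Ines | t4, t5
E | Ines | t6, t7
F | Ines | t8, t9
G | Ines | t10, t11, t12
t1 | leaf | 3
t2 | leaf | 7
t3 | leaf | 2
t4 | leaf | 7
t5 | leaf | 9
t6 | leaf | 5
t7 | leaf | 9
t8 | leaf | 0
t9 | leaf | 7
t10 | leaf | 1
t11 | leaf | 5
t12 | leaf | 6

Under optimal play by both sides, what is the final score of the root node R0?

C (Ines): min(3, 7, 2) = 2
D (Ines): min(7, 9) = 7
E (Ines): min(5, 9) = 5
A (Uma): max(2, 7, 5) = 7
F (Ines): min(0, 7) = 0
G (Ines): min(1, 5, 6) = 1
B (Uma): max(0, 1) = 1
R0 (Ines): min(7, 1) = 1

1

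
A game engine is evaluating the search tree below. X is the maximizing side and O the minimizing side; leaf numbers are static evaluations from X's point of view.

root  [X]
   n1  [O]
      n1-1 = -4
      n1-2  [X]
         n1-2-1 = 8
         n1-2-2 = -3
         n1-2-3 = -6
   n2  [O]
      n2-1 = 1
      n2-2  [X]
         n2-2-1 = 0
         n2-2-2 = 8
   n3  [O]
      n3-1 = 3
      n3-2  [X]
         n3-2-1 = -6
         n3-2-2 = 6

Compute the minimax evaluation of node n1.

n1-2 (X): max(8, -3, -6) = 8
n1 (O): min(-4, 8) = -4

-4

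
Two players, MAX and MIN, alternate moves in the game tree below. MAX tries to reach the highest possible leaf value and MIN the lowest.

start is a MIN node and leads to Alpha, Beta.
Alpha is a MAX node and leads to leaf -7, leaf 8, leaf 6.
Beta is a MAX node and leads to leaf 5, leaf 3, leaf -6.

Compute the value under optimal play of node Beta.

5

Beta (MAX): max(5, 3, -6) = 5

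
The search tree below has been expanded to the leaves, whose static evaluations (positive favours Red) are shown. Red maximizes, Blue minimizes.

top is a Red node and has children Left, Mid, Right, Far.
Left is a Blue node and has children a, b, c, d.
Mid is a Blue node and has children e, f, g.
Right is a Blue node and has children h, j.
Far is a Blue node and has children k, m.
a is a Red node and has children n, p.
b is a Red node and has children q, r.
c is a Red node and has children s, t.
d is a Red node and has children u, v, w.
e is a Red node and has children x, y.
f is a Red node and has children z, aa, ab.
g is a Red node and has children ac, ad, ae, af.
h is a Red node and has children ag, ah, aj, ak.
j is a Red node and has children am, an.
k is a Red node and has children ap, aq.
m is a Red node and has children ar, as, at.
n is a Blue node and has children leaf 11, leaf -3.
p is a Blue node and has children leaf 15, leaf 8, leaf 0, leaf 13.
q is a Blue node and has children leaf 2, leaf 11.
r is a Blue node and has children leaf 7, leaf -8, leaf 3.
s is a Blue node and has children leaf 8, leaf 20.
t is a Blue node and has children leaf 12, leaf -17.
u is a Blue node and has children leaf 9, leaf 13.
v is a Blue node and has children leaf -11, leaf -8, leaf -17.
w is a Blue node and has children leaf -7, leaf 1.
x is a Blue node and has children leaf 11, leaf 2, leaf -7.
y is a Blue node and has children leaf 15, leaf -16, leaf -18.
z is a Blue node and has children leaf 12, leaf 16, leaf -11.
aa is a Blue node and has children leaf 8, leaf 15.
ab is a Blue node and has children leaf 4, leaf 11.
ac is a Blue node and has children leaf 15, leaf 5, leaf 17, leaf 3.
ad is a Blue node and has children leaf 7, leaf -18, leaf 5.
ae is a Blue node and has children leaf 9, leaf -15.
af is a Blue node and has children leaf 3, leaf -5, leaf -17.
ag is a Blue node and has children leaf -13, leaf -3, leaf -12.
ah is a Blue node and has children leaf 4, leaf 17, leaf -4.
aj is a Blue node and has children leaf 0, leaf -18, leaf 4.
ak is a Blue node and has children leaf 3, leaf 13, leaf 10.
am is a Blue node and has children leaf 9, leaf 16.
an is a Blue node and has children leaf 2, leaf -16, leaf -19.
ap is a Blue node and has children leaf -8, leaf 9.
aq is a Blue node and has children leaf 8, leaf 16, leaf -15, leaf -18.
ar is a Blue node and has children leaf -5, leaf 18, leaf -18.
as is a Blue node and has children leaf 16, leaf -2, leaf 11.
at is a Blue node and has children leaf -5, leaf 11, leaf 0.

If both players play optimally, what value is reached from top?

3

n (Blue): min(11, -3) = -3
p (Blue): min(15, 8, 0, 13) = 0
a (Red): max(-3, 0) = 0
q (Blue): min(2, 11) = 2
r (Blue): min(7, -8, 3) = -8
b (Red): max(2, -8) = 2
s (Blue): min(8, 20) = 8
t (Blue): min(12, -17) = -17
c (Red): max(8, -17) = 8
u (Blue): min(9, 13) = 9
v (Blue): min(-11, -8, -17) = -17
w (Blue): min(-7, 1) = -7
d (Red): max(9, -17, -7) = 9
Left (Blue): min(0, 2, 8, 9) = 0
x (Blue): min(11, 2, -7) = -7
y (Blue): min(15, -16, -18) = -18
e (Red): max(-7, -18) = -7
z (Blue): min(12, 16, -11) = -11
aa (Blue): min(8, 15) = 8
ab (Blue): min(4, 11) = 4
f (Red): max(-11, 8, 4) = 8
ac (Blue): min(15, 5, 17, 3) = 3
ad (Blue): min(7, -18, 5) = -18
ae (Blue): min(9, -15) = -15
af (Blue): min(3, -5, -17) = -17
g (Red): max(3, -18, -15, -17) = 3
Mid (Blue): min(-7, 8, 3) = -7
ag (Blue): min(-13, -3, -12) = -13
ah (Blue): min(4, 17, -4) = -4
aj (Blue): min(0, -18, 4) = -18
ak (Blue): min(3, 13, 10) = 3
h (Red): max(-13, -4, -18, 3) = 3
am (Blue): min(9, 16) = 9
an (Blue): min(2, -16, -19) = -19
j (Red): max(9, -19) = 9
Right (Blue): min(3, 9) = 3
ap (Blue): min(-8, 9) = -8
aq (Blue): min(8, 16, -15, -18) = -18
k (Red): max(-8, -18) = -8
ar (Blue): min(-5, 18, -18) = -18
as (Blue): min(16, -2, 11) = -2
at (Blue): min(-5, 11, 0) = -5
m (Red): max(-18, -2, -5) = -2
Far (Blue): min(-8, -2) = -8
top (Red): max(0, -7, 3, -8) = 3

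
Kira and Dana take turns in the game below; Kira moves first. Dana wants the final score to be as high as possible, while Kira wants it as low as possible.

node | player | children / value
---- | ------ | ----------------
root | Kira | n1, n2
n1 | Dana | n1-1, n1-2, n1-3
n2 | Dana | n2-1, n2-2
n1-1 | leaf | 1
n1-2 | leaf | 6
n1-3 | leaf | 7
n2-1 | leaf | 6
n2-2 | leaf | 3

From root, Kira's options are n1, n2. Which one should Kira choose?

n1 (Dana): max(1, 6, 7) = 7
n2 (Dana): max(6, 3) = 6
root (Kira): min(7, 6) = 6
Kira at root wants the lowest of {n1=7, n2=6}, so chooses n2.

n2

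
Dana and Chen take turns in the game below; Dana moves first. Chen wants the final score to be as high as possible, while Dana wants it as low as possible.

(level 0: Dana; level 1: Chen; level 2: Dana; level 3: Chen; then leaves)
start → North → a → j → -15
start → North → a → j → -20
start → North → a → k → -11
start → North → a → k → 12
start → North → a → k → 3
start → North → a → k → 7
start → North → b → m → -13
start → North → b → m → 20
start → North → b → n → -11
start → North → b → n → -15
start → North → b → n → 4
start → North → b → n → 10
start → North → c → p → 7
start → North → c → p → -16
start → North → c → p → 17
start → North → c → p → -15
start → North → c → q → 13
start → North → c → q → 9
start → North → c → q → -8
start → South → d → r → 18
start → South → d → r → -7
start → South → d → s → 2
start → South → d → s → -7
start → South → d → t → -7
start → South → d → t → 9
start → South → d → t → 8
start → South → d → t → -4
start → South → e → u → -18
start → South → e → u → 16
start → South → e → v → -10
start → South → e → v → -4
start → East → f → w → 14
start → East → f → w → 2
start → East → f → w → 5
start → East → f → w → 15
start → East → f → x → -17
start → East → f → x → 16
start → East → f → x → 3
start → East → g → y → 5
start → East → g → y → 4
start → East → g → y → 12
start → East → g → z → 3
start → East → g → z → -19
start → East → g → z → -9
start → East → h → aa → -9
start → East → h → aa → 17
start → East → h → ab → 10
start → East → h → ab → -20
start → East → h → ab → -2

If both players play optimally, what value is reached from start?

2

j (Chen): max(-15, -20) = -15
k (Chen): max(-11, 12, 3, 7) = 12
a (Dana): min(-15, 12) = -15
m (Chen): max(-13, 20) = 20
n (Chen): max(-11, -15, 4, 10) = 10
b (Dana): min(20, 10) = 10
p (Chen): max(7, -16, 17, -15) = 17
q (Chen): max(13, 9, -8) = 13
c (Dana): min(17, 13) = 13
North (Chen): max(-15, 10, 13) = 13
r (Chen): max(18, -7) = 18
s (Chen): max(2, -7) = 2
t (Chen): max(-7, 9, 8, -4) = 9
d (Dana): min(18, 2, 9) = 2
u (Chen): max(-18, 16) = 16
v (Chen): max(-10, -4) = -4
e (Dana): min(16, -4) = -4
South (Chen): max(2, -4) = 2
w (Chen): max(14, 2, 5, 15) = 15
x (Chen): max(-17, 16, 3) = 16
f (Dana): min(15, 16) = 15
y (Chen): max(5, 4, 12) = 12
z (Chen): max(3, -19, -9) = 3
g (Dana): min(12, 3) = 3
aa (Chen): max(-9, 17) = 17
ab (Chen): max(10, -20, -2) = 10
h (Dana): min(17, 10) = 10
East (Chen): max(15, 3, 10) = 15
start (Dana): min(13, 2, 15) = 2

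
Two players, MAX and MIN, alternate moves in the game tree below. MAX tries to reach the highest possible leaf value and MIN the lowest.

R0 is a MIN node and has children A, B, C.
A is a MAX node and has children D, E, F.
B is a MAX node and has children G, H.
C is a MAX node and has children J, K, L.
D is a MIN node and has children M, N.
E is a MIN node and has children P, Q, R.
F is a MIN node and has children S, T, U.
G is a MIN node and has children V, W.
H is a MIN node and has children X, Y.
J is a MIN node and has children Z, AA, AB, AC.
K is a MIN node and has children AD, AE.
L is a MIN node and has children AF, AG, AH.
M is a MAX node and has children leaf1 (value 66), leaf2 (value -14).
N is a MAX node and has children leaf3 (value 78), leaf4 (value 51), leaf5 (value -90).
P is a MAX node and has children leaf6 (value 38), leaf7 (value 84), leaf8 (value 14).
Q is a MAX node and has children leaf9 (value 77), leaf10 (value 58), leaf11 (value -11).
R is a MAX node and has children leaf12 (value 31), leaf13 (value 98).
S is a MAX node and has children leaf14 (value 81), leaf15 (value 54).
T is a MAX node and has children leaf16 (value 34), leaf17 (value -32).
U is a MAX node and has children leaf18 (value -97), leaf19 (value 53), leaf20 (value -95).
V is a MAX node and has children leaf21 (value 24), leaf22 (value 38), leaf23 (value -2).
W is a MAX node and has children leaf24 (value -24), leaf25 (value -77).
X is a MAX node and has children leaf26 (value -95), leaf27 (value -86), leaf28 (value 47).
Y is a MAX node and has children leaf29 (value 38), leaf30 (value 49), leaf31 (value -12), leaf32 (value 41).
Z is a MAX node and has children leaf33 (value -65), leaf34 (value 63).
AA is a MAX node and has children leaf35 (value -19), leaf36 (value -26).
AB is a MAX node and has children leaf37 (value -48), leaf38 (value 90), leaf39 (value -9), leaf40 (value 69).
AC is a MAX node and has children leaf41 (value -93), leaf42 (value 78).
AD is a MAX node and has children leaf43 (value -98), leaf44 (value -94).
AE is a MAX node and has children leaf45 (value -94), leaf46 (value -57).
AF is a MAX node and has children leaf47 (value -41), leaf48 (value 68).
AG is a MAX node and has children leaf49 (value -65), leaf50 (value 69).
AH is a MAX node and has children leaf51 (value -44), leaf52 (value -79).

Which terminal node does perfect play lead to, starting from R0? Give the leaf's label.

leaf35

M (MAX): max(66, -14) = 66
N (MAX): max(78, 51, -90) = 78
D (MIN): min(66, 78) = 66
P (MAX): max(38, 84, 14) = 84
Q (MAX): max(77, 58, -11) = 77
R (MAX): max(31, 98) = 98
E (MIN): min(84, 77, 98) = 77
S (MAX): max(81, 54) = 81
T (MAX): max(34, -32) = 34
U (MAX): max(-97, 53, -95) = 53
F (MIN): min(81, 34, 53) = 34
A (MAX): max(66, 77, 34) = 77
V (MAX): max(24, 38, -2) = 38
W (MAX): max(-24, -77) = -24
G (MIN): min(38, -24) = -24
X (MAX): max(-95, -86, 47) = 47
Y (MAX): max(38, 49, -12, 41) = 49
H (MIN): min(47, 49) = 47
B (MAX): max(-24, 47) = 47
Z (MAX): max(-65, 63) = 63
AA (MAX): max(-19, -26) = -19
AB (MAX): max(-48, 90, -9, 69) = 90
AC (MAX): max(-93, 78) = 78
J (MIN): min(63, -19, 90, 78) = -19
AD (MAX): max(-98, -94) = -94
AE (MAX): max(-94, -57) = -57
K (MIN): min(-94, -57) = -94
AF (MAX): max(-41, 68) = 68
AG (MAX): max(-65, 69) = 69
AH (MAX): max(-44, -79) = -44
L (MIN): min(68, 69, -44) = -44
C (MAX): max(-19, -94, -44) = -19
R0 (MIN): min(77, 47, -19) = -19
At R0, MIN picks C (lowest: -19).
At C, MAX picks J (highest: -19).
At J, MIN picks AA (lowest: -19).
At AA, MAX picks leaf35 (highest: -19).
Terminal value -19.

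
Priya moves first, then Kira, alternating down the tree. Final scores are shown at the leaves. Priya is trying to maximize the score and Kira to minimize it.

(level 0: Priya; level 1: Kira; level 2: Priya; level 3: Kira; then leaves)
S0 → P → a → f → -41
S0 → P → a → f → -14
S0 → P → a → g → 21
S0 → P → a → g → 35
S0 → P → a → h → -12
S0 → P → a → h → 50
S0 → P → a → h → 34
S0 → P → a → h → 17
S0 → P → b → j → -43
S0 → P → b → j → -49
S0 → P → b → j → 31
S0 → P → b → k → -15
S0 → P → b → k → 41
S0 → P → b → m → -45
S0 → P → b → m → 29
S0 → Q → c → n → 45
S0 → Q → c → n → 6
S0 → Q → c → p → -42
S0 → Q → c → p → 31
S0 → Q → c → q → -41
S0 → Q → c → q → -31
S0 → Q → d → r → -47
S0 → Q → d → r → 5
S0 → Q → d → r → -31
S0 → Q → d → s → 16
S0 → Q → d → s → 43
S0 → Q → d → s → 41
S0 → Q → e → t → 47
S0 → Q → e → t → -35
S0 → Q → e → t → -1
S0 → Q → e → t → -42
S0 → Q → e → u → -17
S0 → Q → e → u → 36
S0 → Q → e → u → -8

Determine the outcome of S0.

f (Kira): min(-41, -14) = -41
g (Kira): min(21, 35) = 21
h (Kira): min(-12, 50, 34, 17) = -12
a (Priya): max(-41, 21, -12) = 21
j (Kira): min(-43, -49, 31) = -49
k (Kira): min(-15, 41) = -15
m (Kira): min(-45, 29) = -45
b (Priya): max(-49, -15, -45) = -15
P (Kira): min(21, -15) = -15
n (Kira): min(45, 6) = 6
p (Kira): min(-42, 31) = -42
q (Kira): min(-41, -31) = -41
c (Priya): max(6, -42, -41) = 6
r (Kira): min(-47, 5, -31) = -47
s (Kira): min(16, 43, 41) = 16
d (Priya): max(-47, 16) = 16
t (Kira): min(47, -35, -1, -42) = -42
u (Kira): min(-17, 36, -8) = -17
e (Priya): max(-42, -17) = -17
Q (Kira): min(6, 16, -17) = -17
S0 (Priya): max(-15, -17) = -15

-15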